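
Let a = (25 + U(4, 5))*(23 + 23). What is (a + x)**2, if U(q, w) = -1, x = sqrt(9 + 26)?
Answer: (1104 + sqrt(35))**2 ≈ 1.2319e+6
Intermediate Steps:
x = sqrt(35) ≈ 5.9161
a = 1104 (a = (25 - 1)*(23 + 23) = 24*46 = 1104)
(a + x)**2 = (1104 + sqrt(35))**2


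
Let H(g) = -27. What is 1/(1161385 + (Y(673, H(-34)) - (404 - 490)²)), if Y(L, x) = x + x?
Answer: 1/1153935 ≈ 8.6660e-7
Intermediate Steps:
Y(L, x) = 2*x
1/(1161385 + (Y(673, H(-34)) - (404 - 490)²)) = 1/(1161385 + (2*(-27) - (404 - 490)²)) = 1/(1161385 + (-54 - 1*(-86)²)) = 1/(1161385 + (-54 - 1*7396)) = 1/(1161385 + (-54 - 7396)) = 1/(1161385 - 7450) = 1/1153935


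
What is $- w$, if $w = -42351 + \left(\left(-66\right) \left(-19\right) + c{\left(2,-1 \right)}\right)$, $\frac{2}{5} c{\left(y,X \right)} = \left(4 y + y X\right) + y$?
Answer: $41077$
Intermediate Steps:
$c{\left(y,X \right)} = \frac{25 y}{2} + \frac{5 X y}{2}$ ($c{\left(y,X \right)} = \frac{5 \left(\left(4 y + y X\right) + y\right)}{2} = \frac{5 \left(\left(4 y + X y\right) + y\right)}{2} = \frac{5 \left(5 y + X y\right)}{2} = \frac{25 y}{2} + \frac{5 X y}{2}$)
$w = -41077$ ($w = -42351 + \left(\left(-66\right) \left(-19\right) + \frac{5}{2} \cdot 2 \left(5 - 1\right)\right) = -42351 + \left(1254 + \frac{5}{2} \cdot 2 \cdot 4\right) = -42351 + \left(1254 + 20\right) = -42351 + 1274 = -41077$)
$- w = \left(-1\right) \left(-41077\right) = 41077$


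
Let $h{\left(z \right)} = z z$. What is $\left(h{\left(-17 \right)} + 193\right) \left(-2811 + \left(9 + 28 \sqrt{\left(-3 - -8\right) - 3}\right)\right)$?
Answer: $-1350564 + 13496 \sqrt{2} \approx -1.3315 \cdot 10^{6}$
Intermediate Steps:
$h{\left(z \right)} = z^{2}$
$\left(h{\left(-17 \right)} + 193\right) \left(-2811 + \left(9 + 28 \sqrt{\left(-3 - -8\right) - 3}\right)\right) = \left(\left(-17\right)^{2} + 193\right) \left(-2811 + \left(9 + 28 \sqrt{\left(-3 - -8\right) - 3}\right)\right) = \left(289 + 193\right) \left(-2811 + \left(9 + 28 \sqrt{\left(-3 + 8\right) - 3}\right)\right) = 482 \left(-2811 + \left(9 + 28 \sqrt{5 - 3}\right)\right) = 482 \left(-2811 + \left(9 + 28 \sqrt{2}\right)\right) = 482 \left(-2802 + 28 \sqrt{2}\right) = -1350564 + 13496 \sqrt{2}$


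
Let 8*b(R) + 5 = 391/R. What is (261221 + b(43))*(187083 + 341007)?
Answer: 5931784127250/43 ≈ 1.3795e+11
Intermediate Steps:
b(R) = -5/8 + 391/(8*R) (b(R) = -5/8 + (391/R)/8 = -5/8 + 391/(8*R))
(261221 + b(43))*(187083 + 341007) = (261221 + (⅛)*(391 - 5*43)/43)*(187083 + 341007) = (261221 + (⅛)*(1/43)*(391 - 215))*528090 = (261221 + (⅛)*(1/43)*176)*528090 = (261221 + 22/43)*528090 = (11232525/43)*528090 = 5931784127250/43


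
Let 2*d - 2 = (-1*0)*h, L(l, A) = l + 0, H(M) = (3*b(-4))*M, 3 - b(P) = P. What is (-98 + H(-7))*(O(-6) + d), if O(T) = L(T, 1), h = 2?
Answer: 1225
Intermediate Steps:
b(P) = 3 - P
H(M) = 21*M (H(M) = (3*(3 - 1*(-4)))*M = (3*(3 + 4))*M = (3*7)*M = 21*M)
L(l, A) = l
O(T) = T
d = 1 (d = 1 + (-1*0*2)/2 = 1 + (0*2)/2 = 1 + (½)*0 = 1 + 0 = 1)
(-98 + H(-7))*(O(-6) + d) = (-98 + 21*(-7))*(-6 + 1) = (-98 - 147)*(-5) = -245*(-5) = 1225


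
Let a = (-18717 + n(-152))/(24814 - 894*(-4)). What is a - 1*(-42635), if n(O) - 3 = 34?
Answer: 121038897/2839 ≈ 42634.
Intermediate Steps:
n(O) = 37 (n(O) = 3 + 34 = 37)
a = -1868/2839 (a = (-18717 + 37)/(24814 - 894*(-4)) = -18680/(24814 + 3576) = -18680/28390 = -18680*1/28390 = -1868/2839 ≈ -0.65798)
a - 1*(-42635) = -1868/2839 - 1*(-42635) = -1868/2839 + 42635 = 121038897/2839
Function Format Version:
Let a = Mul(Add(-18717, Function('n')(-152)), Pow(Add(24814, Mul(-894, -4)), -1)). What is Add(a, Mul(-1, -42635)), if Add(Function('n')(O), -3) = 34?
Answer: Rational(121038897, 2839) ≈ 42634.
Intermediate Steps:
Function('n')(O) = 37 (Function('n')(O) = Add(3, 34) = 37)
a = Rational(-1868, 2839) (a = Mul(Add(-18717, 37), Pow(Add(24814, Mul(-894, -4)), -1)) = Mul(-18680, Pow(Add(24814, 3576), -1)) = Mul(-18680, Pow(28390, -1)) = Mul(-18680, Rational(1, 28390)) = Rational(-1868, 2839) ≈ -0.65798)
Add(a, Mul(-1, -42635)) = Add(Rational(-1868, 2839), Mul(-1, -42635)) = Add(Rational(-1868, 2839), 42635) = Rational(121038897, 2839)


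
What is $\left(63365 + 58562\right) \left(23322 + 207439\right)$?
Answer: $28135996447$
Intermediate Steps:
$\left(63365 + 58562\right) \left(23322 + 207439\right) = 121927 \cdot 230761 = 28135996447$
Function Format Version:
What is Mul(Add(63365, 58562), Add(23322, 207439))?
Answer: 28135996447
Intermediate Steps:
Mul(Add(63365, 58562), Add(23322, 207439)) = Mul(121927, 230761) = 28135996447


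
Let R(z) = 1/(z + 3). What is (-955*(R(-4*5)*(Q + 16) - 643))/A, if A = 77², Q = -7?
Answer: 10447700/100793 ≈ 103.66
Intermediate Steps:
R(z) = 1/(3 + z)
A = 5929
(-955*(R(-4*5)*(Q + 16) - 643))/A = -955*((-7 + 16)/(3 - 4*5) - 643)/5929 = -955*(9/(3 - 20) - 643)*(1/5929) = -955*(9/(-17) - 643)*(1/5929) = -955*(-1/17*9 - 643)*(1/5929) = -955*(-9/17 - 643)*(1/5929) = -955*(-10940/17)*(1/5929) = (10447700/17)*(1/5929) = 10447700/100793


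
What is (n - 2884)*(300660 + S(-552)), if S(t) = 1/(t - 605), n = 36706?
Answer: 11765443321818/1157 ≈ 1.0169e+10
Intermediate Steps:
S(t) = 1/(-605 + t)
(n - 2884)*(300660 + S(-552)) = (36706 - 2884)*(300660 + 1/(-605 - 552)) = 33822*(300660 + 1/(-1157)) = 33822*(300660 - 1/1157) = 33822*(347863619/1157) = 11765443321818/1157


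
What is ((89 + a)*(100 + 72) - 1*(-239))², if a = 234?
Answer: 3113082025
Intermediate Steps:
((89 + a)*(100 + 72) - 1*(-239))² = ((89 + 234)*(100 + 72) - 1*(-239))² = (323*172 + 239)² = (55556 + 239)² = 55795² = 3113082025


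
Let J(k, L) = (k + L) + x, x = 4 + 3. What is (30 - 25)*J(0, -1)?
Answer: 30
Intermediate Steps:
x = 7
J(k, L) = 7 + L + k (J(k, L) = (k + L) + 7 = (L + k) + 7 = 7 + L + k)
(30 - 25)*J(0, -1) = (30 - 25)*(7 - 1 + 0) = 5*6 = 30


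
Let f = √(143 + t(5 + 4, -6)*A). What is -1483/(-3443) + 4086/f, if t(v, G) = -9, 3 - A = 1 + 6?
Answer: 1483/3443 + 4086*√179/179 ≈ 305.83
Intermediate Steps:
A = -4 (A = 3 - (1 + 6) = 3 - 1*7 = 3 - 7 = -4)
f = √179 (f = √(143 - 9*(-4)) = √(143 + 36) = √179 ≈ 13.379)
-1483/(-3443) + 4086/f = -1483/(-3443) + 4086/(√179) = -1483*(-1/3443) + 4086*(√179/179) = 1483/3443 + 4086*√179/179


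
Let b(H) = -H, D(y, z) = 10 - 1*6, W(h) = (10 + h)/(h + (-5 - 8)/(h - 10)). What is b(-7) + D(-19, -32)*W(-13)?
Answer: 1139/143 ≈ 7.9650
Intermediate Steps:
W(h) = (10 + h)/(h - 13/(-10 + h))
D(y, z) = 4 (D(y, z) = 10 - 6 = 4)
b(-7) + D(-19, -32)*W(-13) = -1*(-7) + 4*((100 - 1*(-13)²)/(13 - 1*(-13)² + 10*(-13))) = 7 + 4*((100 - 1*169)/(13 - 1*169 - 130)) = 7 + 4*((100 - 169)/(13 - 169 - 130)) = 7 + 4*(-69/(-286)) = 7 + 4*(-1/286*(-69)) = 7 + 4*(69/286) = 7 + 138/143 = 1139/143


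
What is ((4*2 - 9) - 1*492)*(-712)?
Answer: 351016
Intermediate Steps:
((4*2 - 9) - 1*492)*(-712) = ((8 - 9) - 492)*(-712) = (-1 - 492)*(-712) = -493*(-712) = 351016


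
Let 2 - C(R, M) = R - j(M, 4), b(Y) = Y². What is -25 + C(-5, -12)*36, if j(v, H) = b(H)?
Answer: 803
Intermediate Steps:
j(v, H) = H²
C(R, M) = 18 - R (C(R, M) = 2 - (R - 1*4²) = 2 - (R - 1*16) = 2 - (R - 16) = 2 - (-16 + R) = 2 + (16 - R) = 18 - R)
-25 + C(-5, -12)*36 = -25 + (18 - 1*(-5))*36 = -25 + (18 + 5)*36 = -25 + 23*36 = -25 + 828 = 803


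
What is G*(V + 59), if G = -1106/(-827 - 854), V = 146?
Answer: 5530/41 ≈ 134.88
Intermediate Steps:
G = 1106/1681 (G = -1106/(-1681) = -1106*(-1/1681) = 1106/1681 ≈ 0.65794)
G*(V + 59) = 1106*(146 + 59)/1681 = (1106/1681)*205 = 5530/41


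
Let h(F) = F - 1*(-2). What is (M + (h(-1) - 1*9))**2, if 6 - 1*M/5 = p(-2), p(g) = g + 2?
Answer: 484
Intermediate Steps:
h(F) = 2 + F (h(F) = F + 2 = 2 + F)
p(g) = 2 + g
M = 30 (M = 30 - 5*(2 - 2) = 30 - 5*0 = 30 + 0 = 30)
(M + (h(-1) - 1*9))**2 = (30 + ((2 - 1) - 1*9))**2 = (30 + (1 - 9))**2 = (30 - 8)**2 = 22**2 = 484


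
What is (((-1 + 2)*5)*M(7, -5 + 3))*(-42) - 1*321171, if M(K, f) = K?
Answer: -322641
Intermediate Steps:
(((-1 + 2)*5)*M(7, -5 + 3))*(-42) - 1*321171 = (((-1 + 2)*5)*7)*(-42) - 1*321171 = ((1*5)*7)*(-42) - 321171 = (5*7)*(-42) - 321171 = 35*(-42) - 321171 = -1470 - 321171 = -322641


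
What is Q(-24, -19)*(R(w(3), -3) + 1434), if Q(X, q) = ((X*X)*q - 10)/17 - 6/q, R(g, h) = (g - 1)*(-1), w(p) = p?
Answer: -297890368/323 ≈ -9.2226e+5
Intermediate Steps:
R(g, h) = 1 - g (R(g, h) = (-1 + g)*(-1) = 1 - g)
Q(X, q) = -10/17 - 6/q + q*X²/17 (Q(X, q) = (X²*q - 10)*(1/17) - 6/q = (q*X² - 10)*(1/17) - 6/q = (-10 + q*X²)*(1/17) - 6/q = (-10/17 + q*X²/17) - 6/q = -10/17 - 6/q + q*X²/17)
Q(-24, -19)*(R(w(3), -3) + 1434) = ((1/17)*(-102 - 19*(-10 - 19*(-24)²))/(-19))*((1 - 1*3) + 1434) = ((1/17)*(-1/19)*(-102 - 19*(-10 - 19*576)))*((1 - 3) + 1434) = ((1/17)*(-1/19)*(-102 - 19*(-10 - 10944)))*(-2 + 1434) = ((1/17)*(-1/19)*(-102 - 19*(-10954)))*1432 = ((1/17)*(-1/19)*(-102 + 208126))*1432 = ((1/17)*(-1/19)*208024)*1432 = -208024/323*1432 = -297890368/323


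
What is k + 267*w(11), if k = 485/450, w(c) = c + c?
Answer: 528757/90 ≈ 5875.1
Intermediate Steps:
w(c) = 2*c
k = 97/90 (k = 485*(1/450) = 97/90 ≈ 1.0778)
k + 267*w(11) = 97/90 + 267*(2*11) = 97/90 + 267*22 = 97/90 + 5874 = 528757/90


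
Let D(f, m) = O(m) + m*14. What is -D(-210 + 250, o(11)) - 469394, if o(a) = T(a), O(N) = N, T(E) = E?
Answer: -469559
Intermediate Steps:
o(a) = a
D(f, m) = 15*m (D(f, m) = m + m*14 = m + 14*m = 15*m)
-D(-210 + 250, o(11)) - 469394 = -15*11 - 469394 = -1*165 - 469394 = -165 - 469394 = -469559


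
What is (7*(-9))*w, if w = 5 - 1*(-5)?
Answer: -630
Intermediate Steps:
w = 10 (w = 5 + 5 = 10)
(7*(-9))*w = (7*(-9))*10 = -63*10 = -630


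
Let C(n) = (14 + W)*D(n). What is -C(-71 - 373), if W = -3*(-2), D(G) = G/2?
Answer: 4440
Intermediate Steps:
D(G) = G/2 (D(G) = G*(½) = G/2)
W = 6
C(n) = 10*n (C(n) = (14 + 6)*(n/2) = 20*(n/2) = 10*n)
-C(-71 - 373) = -10*(-71 - 373) = -10*(-444) = -1*(-4440) = 4440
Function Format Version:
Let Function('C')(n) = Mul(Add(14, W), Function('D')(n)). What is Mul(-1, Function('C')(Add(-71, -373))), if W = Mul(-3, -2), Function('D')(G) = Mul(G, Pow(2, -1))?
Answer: 4440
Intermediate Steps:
Function('D')(G) = Mul(Rational(1, 2), G) (Function('D')(G) = Mul(G, Rational(1, 2)) = Mul(Rational(1, 2), G))
W = 6
Function('C')(n) = Mul(10, n) (Function('C')(n) = Mul(Add(14, 6), Mul(Rational(1, 2), n)) = Mul(20, Mul(Rational(1, 2), n)) = Mul(10, n))
Mul(-1, Function('C')(Add(-71, -373))) = Mul(-1, Mul(10, Add(-71, -373))) = Mul(-1, Mul(10, -444)) = Mul(-1, -4440) = 4440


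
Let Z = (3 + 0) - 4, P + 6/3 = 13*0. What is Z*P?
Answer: 2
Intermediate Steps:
P = -2 (P = -2 + 13*0 = -2 + 0 = -2)
Z = -1 (Z = 3 - 4 = -1)
Z*P = -1*(-2) = 2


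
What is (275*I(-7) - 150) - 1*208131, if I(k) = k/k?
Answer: -208006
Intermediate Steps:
I(k) = 1
(275*I(-7) - 150) - 1*208131 = (275*1 - 150) - 1*208131 = (275 - 150) - 208131 = 125 - 208131 = -208006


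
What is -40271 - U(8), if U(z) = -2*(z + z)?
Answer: -40239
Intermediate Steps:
U(z) = -4*z
-40271 - U(8) = -40271 - (-4)*8 = -40271 - 1*(-32) = -40271 + 32 = -40239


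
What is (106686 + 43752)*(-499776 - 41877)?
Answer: -81485194014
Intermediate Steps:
(106686 + 43752)*(-499776 - 41877) = 150438*(-541653) = -81485194014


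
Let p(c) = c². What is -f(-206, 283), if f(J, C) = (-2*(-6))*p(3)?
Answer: -108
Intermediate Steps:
f(J, C) = 108 (f(J, C) = -2*(-6)*3² = 12*9 = 108)
-f(-206, 283) = -1*108 = -108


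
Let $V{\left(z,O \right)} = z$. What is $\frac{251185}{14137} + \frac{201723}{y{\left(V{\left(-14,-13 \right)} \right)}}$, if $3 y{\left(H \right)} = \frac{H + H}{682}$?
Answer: $- \frac{2917344969583}{197918} \approx -1.474 \cdot 10^{7}$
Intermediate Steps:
$y{\left(H \right)} = \frac{H}{1023}$ ($y{\left(H \right)} = \frac{\left(H + H\right) \frac{1}{682}}{3} = \frac{2 H \frac{1}{682}}{3} = \frac{\frac{1}{341} H}{3} = \frac{H}{1023}$)
$\frac{251185}{14137} + \frac{201723}{y{\left(V{\left(-14,-13 \right)} \right)}} = \frac{251185}{14137} + \frac{201723}{\frac{1}{1023} \left(-14\right)} = 251185 \cdot \frac{1}{14137} + \frac{201723}{- \frac{14}{1023}} = \frac{251185}{14137} + 201723 \left(- \frac{1023}{14}\right) = \frac{251185}{14137} - \frac{206362629}{14} = - \frac{2917344969583}{197918}$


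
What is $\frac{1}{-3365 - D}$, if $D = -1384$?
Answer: $- \frac{1}{1981} \approx -0.0005048$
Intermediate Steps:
$\frac{1}{-3365 - D} = \frac{1}{-3365 - -1384} = \frac{1}{-3365 + 1384} = \frac{1}{-1981} = - \frac{1}{1981}$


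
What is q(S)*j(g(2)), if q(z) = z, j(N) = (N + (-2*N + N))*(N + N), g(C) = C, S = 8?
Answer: 0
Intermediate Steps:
j(N) = 0 (j(N) = (N - N)*(2*N) = 0*(2*N) = 0)
q(S)*j(g(2)) = 8*0 = 0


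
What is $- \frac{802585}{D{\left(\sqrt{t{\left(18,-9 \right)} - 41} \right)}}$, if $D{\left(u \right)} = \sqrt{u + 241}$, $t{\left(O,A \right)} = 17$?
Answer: $- \frac{802585}{\sqrt{241 + 2 i \sqrt{6}}} \approx -51691.0 + 525.33 i$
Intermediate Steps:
$D{\left(u \right)} = \sqrt{241 + u}$
$- \frac{802585}{D{\left(\sqrt{t{\left(18,-9 \right)} - 41} \right)}} = - \frac{802585}{\sqrt{241 + \sqrt{17 - 41}}} = - \frac{802585}{\sqrt{241 + \sqrt{-24}}} = - \frac{802585}{\sqrt{241 + 2 i \sqrt{6}}}$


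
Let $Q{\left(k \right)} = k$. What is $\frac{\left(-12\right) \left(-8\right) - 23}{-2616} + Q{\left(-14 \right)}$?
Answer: $- \frac{36697}{2616} \approx -14.028$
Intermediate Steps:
$\frac{\left(-12\right) \left(-8\right) - 23}{-2616} + Q{\left(-14 \right)} = \frac{\left(-12\right) \left(-8\right) - 23}{-2616} - 14 = \left(96 - 23\right) \left(- \frac{1}{2616}\right) - 14 = 73 \left(- \frac{1}{2616}\right) - 14 = - \frac{73}{2616} - 14 = - \frac{36697}{2616}$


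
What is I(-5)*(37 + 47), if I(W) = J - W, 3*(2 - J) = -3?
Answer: 672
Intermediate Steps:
J = 3 (J = 2 - ⅓*(-3) = 2 + 1 = 3)
I(W) = 3 - W
I(-5)*(37 + 47) = (3 - 1*(-5))*(37 + 47) = (3 + 5)*84 = 8*84 = 672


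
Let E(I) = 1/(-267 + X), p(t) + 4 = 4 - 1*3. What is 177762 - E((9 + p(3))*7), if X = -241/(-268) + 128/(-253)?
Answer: 3213403564042/18076999 ≈ 1.7776e+5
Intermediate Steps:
p(t) = -3 (p(t) = -4 + (4 - 1*3) = -4 + (4 - 3) = -4 + 1 = -3)
X = 26669/67804 (X = -241*(-1/268) + 128*(-1/253) = 241/268 - 128/253 = 26669/67804 ≈ 0.39332)
E(I) = -67804/18076999 (E(I) = 1/(-267 + 26669/67804) = 1/(-18076999/67804) = -67804/18076999)
177762 - E((9 + p(3))*7) = 177762 - 1*(-67804/18076999) = 177762 + 67804/18076999 = 3213403564042/18076999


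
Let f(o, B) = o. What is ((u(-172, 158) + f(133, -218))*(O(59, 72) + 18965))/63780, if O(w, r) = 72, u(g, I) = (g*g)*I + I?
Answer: 88989655831/63780 ≈ 1.3953e+6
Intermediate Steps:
u(g, I) = I + I*g² (u(g, I) = g²*I + I = I*g² + I = I + I*g²)
((u(-172, 158) + f(133, -218))*(O(59, 72) + 18965))/63780 = ((158*(1 + (-172)²) + 133)*(72 + 18965))/63780 = ((158*(1 + 29584) + 133)*19037)*(1/63780) = ((158*29585 + 133)*19037)*(1/63780) = ((4674430 + 133)*19037)*(1/63780) = (4674563*19037)*(1/63780) = 88989655831*(1/63780) = 88989655831/63780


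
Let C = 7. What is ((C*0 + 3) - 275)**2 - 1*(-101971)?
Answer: 175955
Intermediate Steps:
((C*0 + 3) - 275)**2 - 1*(-101971) = ((7*0 + 3) - 275)**2 - 1*(-101971) = ((0 + 3) - 275)**2 + 101971 = (3 - 275)**2 + 101971 = (-272)**2 + 101971 = 73984 + 101971 = 175955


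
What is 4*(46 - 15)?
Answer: 124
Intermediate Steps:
4*(46 - 15) = 4*31 = 124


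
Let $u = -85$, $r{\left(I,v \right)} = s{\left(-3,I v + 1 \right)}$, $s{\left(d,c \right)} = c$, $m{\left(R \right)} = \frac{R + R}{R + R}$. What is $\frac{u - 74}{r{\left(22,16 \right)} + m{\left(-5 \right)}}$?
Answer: $- \frac{53}{118} \approx -0.44915$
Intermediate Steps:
$m{\left(R \right)} = 1$ ($m{\left(R \right)} = \frac{2 R}{2 R} = 2 R \frac{1}{2 R} = 1$)
$r{\left(I,v \right)} = 1 + I v$ ($r{\left(I,v \right)} = I v + 1 = 1 + I v$)
$\frac{u - 74}{r{\left(22,16 \right)} + m{\left(-5 \right)}} = \frac{-85 - 74}{\left(1 + 22 \cdot 16\right) + 1} = - \frac{159}{\left(1 + 352\right) + 1} = - \frac{159}{353 + 1} = - \frac{159}{354} = \left(-159\right) \frac{1}{354} = - \frac{53}{118}$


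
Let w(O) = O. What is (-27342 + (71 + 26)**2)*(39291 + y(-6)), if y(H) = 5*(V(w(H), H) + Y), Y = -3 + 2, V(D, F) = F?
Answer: -703977848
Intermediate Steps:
Y = -1
y(H) = -5 + 5*H (y(H) = 5*(H - 1) = 5*(-1 + H) = -5 + 5*H)
(-27342 + (71 + 26)**2)*(39291 + y(-6)) = (-27342 + (71 + 26)**2)*(39291 + (-5 + 5*(-6))) = (-27342 + 97**2)*(39291 + (-5 - 30)) = (-27342 + 9409)*(39291 - 35) = -17933*39256 = -703977848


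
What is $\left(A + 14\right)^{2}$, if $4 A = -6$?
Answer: $\frac{625}{4} \approx 156.25$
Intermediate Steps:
$A = - \frac{3}{2}$ ($A = \frac{1}{4} \left(-6\right) = - \frac{3}{2} \approx -1.5$)
$\left(A + 14\right)^{2} = \left(- \frac{3}{2} + 14\right)^{2} = \left(\frac{25}{2}\right)^{2} = \frac{625}{4}$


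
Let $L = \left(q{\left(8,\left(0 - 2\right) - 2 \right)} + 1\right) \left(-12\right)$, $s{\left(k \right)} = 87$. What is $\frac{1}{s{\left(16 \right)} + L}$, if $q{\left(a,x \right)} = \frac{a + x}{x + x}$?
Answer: $\frac{1}{81} \approx 0.012346$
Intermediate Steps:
$q{\left(a,x \right)} = \frac{a + x}{2 x}$
$L = -6$ ($L = \left(\frac{8 + \left(\left(0 - 2\right) - 2\right)}{2 \left(\left(0 - 2\right) - 2\right)} + 1\right) \left(-12\right) = \left(\frac{8 - 4}{2 \left(-2 - 2\right)} + 1\right) \left(-12\right) = \left(\frac{8 - 4}{2 \left(-4\right)} + 1\right) \left(-12\right) = \left(\frac{1}{2} \left(- \frac{1}{4}\right) 4 + 1\right) \left(-12\right) = \left(- \frac{1}{2} + 1\right) \left(-12\right) = \frac{1}{2} \left(-12\right) = -6$)
$\frac{1}{s{\left(16 \right)} + L} = \frac{1}{87 - 6} = \frac{1}{81}$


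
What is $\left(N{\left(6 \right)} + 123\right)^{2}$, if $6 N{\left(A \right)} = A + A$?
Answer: $15625$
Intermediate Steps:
$N{\left(A \right)} = \frac{A}{3}$ ($N{\left(A \right)} = \frac{A + A}{6} = \frac{2 A}{6} = \frac{A}{3}$)
$\left(N{\left(6 \right)} + 123\right)^{2} = \left(\frac{1}{3} \cdot 6 + 123\right)^{2} = \left(2 + 123\right)^{2} = 125^{2} = 15625$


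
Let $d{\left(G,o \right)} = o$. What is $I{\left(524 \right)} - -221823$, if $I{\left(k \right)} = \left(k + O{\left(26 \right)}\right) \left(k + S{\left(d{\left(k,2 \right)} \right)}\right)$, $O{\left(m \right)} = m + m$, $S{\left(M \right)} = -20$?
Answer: $512127$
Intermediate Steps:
$O{\left(m \right)} = 2 m$
$I{\left(k \right)} = \left(-20 + k\right) \left(52 + k\right)$ ($I{\left(k \right)} = \left(k + 2 \cdot 26\right) \left(k - 20\right) = \left(k + 52\right) \left(-20 + k\right) = \left(52 + k\right) \left(-20 + k\right) = \left(-20 + k\right) \left(52 + k\right)$)
$I{\left(524 \right)} - -221823 = \left(-1040 + 524^{2} + 32 \cdot 524\right) - -221823 = \left(-1040 + 274576 + 16768\right) + 221823 = 290304 + 221823 = 512127$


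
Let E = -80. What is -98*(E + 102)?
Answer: -2156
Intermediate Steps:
-98*(E + 102) = -98*(-80 + 102) = -98*22 = -2156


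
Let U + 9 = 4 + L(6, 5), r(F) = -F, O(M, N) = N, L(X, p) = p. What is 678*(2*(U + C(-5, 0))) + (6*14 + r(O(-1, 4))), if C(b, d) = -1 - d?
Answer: -1276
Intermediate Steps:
U = 0 (U = -9 + (4 + 5) = -9 + 9 = 0)
678*(2*(U + C(-5, 0))) + (6*14 + r(O(-1, 4))) = 678*(2*(0 + (-1 - 1*0))) + (6*14 - 1*4) = 678*(2*(0 + (-1 + 0))) + (84 - 4) = 678*(2*(0 - 1)) + 80 = 678*(2*(-1)) + 80 = 678*(-2) + 80 = -1356 + 80 = -1276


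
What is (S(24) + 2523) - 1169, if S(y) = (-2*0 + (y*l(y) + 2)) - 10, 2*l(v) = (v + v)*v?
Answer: 15170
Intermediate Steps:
l(v) = v² (l(v) = ((v + v)*v)/2 = ((2*v)*v)/2 = (2*v²)/2 = v²)
S(y) = -8 + y³ (S(y) = (-2*0 + (y*y² + 2)) - 10 = (0 + (y³ + 2)) - 10 = (0 + (2 + y³)) - 10 = (2 + y³) - 10 = -8 + y³)
(S(24) + 2523) - 1169 = ((-8 + 24³) + 2523) - 1169 = ((-8 + 13824) + 2523) - 1169 = (13816 + 2523) - 1169 = 16339 - 1169 = 15170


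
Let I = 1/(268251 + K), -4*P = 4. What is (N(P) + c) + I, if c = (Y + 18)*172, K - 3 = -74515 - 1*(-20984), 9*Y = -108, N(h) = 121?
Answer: 247575620/214723 ≈ 1153.0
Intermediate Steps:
P = -1 (P = -¼*4 = -1)
Y = -12 (Y = (⅑)*(-108) = -12)
K = -53528 (K = 3 + (-74515 - 1*(-20984)) = 3 + (-74515 + 20984) = 3 - 53531 = -53528)
c = 1032 (c = (-12 + 18)*172 = 6*172 = 1032)
I = 1/214723 (I = 1/(268251 - 53528) = 1/214723 ≈ 4.6572e-6)
(N(P) + c) + I = (121 + 1032) + 1/214723 = 1153 + 1/214723 = 247575620/214723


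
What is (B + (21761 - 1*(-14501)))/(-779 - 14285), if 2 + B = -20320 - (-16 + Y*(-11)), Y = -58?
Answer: -7659/7532 ≈ -1.0169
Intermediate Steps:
B = -20944 (B = -2 + (-20320 - (-16 - 58*(-11))) = -2 + (-20320 - (-16 + 638)) = -2 + (-20320 - 1*622) = -2 + (-20320 - 622) = -2 - 20942 = -20944)
(B + (21761 - 1*(-14501)))/(-779 - 14285) = (-20944 + (21761 - 1*(-14501)))/(-779 - 14285) = (-20944 + (21761 + 14501))/(-15064) = (-20944 + 36262)*(-1/15064) = 15318*(-1/15064) = -7659/7532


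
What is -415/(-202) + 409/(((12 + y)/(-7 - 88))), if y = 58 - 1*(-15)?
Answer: -1562687/3434 ≈ -455.06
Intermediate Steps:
y = 73 (y = 58 + 15 = 73)
-415/(-202) + 409/(((12 + y)/(-7 - 88))) = -415/(-202) + 409/(((12 + 73)/(-7 - 88))) = -415*(-1/202) + 409/((85/(-95))) = 415/202 + 409/((85*(-1/95))) = 415/202 + 409/(-17/19) = 415/202 + 409*(-19/17) = 415/202 - 7771/17 = -1562687/3434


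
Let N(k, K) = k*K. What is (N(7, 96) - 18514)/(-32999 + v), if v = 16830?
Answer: 17842/16169 ≈ 1.1035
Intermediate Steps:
N(k, K) = K*k
(N(7, 96) - 18514)/(-32999 + v) = (96*7 - 18514)/(-32999 + 16830) = (672 - 18514)/(-16169) = -17842*(-1/16169) = 17842/16169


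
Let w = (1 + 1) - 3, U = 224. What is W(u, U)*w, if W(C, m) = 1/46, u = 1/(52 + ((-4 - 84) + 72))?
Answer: -1/46 ≈ -0.021739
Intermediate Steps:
w = -1 (w = 2 - 3 = -1)
u = 1/36 (u = 1/(52 + (-88 + 72)) = 1/(52 - 16) = 1/36 ≈ 0.027778)
W(C, m) = 1/46
W(u, U)*w = (1/46)*(-1) = -1/46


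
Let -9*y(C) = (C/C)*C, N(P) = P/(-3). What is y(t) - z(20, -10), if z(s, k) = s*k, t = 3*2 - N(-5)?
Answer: 5387/27 ≈ 199.52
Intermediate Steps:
N(P) = -P/3 (N(P) = P*(-⅓) = -P/3)
t = 13/3 (t = 3*2 - (-1)*(-5)/3 = 6 - 1*5/3 = 6 - 5/3 = 13/3 ≈ 4.3333)
z(s, k) = k*s
y(C) = -C/9 (y(C) = -C/C*C/9 = -C/9)
y(t) - z(20, -10) = -⅑*13/3 - (-10)*20 = -13/27 - 1*(-200) = -13/27 + 200 = 5387/27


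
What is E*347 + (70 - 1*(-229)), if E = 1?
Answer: 646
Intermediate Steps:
E*347 + (70 - 1*(-229)) = 1*347 + (70 - 1*(-229)) = 347 + (70 + 229) = 347 + 299 = 646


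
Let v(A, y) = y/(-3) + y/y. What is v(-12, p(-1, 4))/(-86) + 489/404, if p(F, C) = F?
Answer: 62273/52116 ≈ 1.1949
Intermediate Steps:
v(A, y) = 1 - y/3 (v(A, y) = y*(-⅓) + 1 = -y/3 + 1 = 1 - y/3)
v(-12, p(-1, 4))/(-86) + 489/404 = (1 - ⅓*(-1))/(-86) + 489/404 = (1 + ⅓)*(-1/86) + 489*(1/404) = (4/3)*(-1/86) + 489/404 = -2/129 + 489/404 = 62273/52116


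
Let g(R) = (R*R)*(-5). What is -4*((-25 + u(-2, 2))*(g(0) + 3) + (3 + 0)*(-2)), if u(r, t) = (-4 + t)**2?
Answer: 276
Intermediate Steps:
g(R) = -5*R**2 (g(R) = R**2*(-5) = -5*R**2)
-4*((-25 + u(-2, 2))*(g(0) + 3) + (3 + 0)*(-2)) = -4*((-25 + (-4 + 2)**2)*(-5*0**2 + 3) + (3 + 0)*(-2)) = -4*((-25 + (-2)**2)*(-5*0 + 3) + 3*(-2)) = -4*((-25 + 4)*(0 + 3) - 6) = -4*(-21*3 - 6) = -4*(-63 - 6) = -4*(-69) = 276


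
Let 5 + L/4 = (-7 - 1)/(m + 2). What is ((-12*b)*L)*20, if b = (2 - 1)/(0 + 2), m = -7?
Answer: 1632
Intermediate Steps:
b = 1/2 ≈ 0.50000
L = -68/5 (L = -20 + 4*((-7 - 1)/(-7 + 2)) = -20 + 4*(-8/(-5)) = -20 + 4*(-8*(-1/5)) = -20 + 4*(8/5) = -20 + 32/5 = -68/5 ≈ -13.600)
((-12*b)*L)*20 = (-12*1/2*(-68/5))*20 = -6*(-68/5)*20 = (408/5)*20 = 1632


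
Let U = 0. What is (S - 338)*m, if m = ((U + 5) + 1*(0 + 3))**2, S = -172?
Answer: -32640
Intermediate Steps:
m = 64 (m = ((0 + 5) + 1*(0 + 3))**2 = (5 + 1*3)**2 = (5 + 3)**2 = 8**2 = 64)
(S - 338)*m = (-172 - 338)*64 = -510*64 = -32640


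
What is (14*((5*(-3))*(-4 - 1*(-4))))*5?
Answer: 0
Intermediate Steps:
(14*((5*(-3))*(-4 - 1*(-4))))*5 = (14*(-15*(-4 + 4)))*5 = (14*(-15*0))*5 = (14*0)*5 = 0*5 = 0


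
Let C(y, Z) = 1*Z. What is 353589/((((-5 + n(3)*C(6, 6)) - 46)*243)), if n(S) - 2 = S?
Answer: -117863/1701 ≈ -69.290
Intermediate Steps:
C(y, Z) = Z
n(S) = 2 + S
353589/((((-5 + n(3)*C(6, 6)) - 46)*243)) = 353589/((((-5 + (2 + 3)*6) - 46)*243)) = 353589/((((-5 + 5*6) - 46)*243)) = 353589/((((-5 + 30) - 46)*243)) = 353589/(((25 - 46)*243)) = 353589/((-21*243)) = 353589/(-5103) = 353589*(-1/5103) = -117863/1701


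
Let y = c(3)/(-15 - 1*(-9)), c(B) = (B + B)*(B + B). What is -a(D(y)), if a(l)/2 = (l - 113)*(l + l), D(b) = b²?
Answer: 11088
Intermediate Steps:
c(B) = 4*B² (c(B) = (2*B)*(2*B) = 4*B²)
y = -6 (y = (4*3²)/(-15 - 1*(-9)) = (4*9)/(-15 + 9) = 36/(-6) = 36*(-⅙) = -6)
a(l) = 4*l*(-113 + l) (a(l) = 2*((l - 113)*(l + l)) = 2*((-113 + l)*(2*l)) = 2*(2*l*(-113 + l)) = 4*l*(-113 + l))
-a(D(y)) = -4*(-6)²*(-113 + (-6)²) = -4*36*(-113 + 36) = -4*36*(-77) = -1*(-11088) = 11088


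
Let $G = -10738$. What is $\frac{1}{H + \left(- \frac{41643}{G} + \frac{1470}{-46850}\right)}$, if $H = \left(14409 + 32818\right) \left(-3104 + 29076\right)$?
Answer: $\frac{7186790}{8815170347348327} \approx 8.1527 \cdot 10^{-10}$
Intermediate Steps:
$H = 1226579644$ ($H = 47227 \cdot 25972 = 1226579644$)
$\frac{1}{H + \left(- \frac{41643}{G} + \frac{1470}{-46850}\right)} = \frac{1}{1226579644 + \left(- \frac{41643}{-10738} + \frac{1470}{-46850}\right)} = \frac{1}{1226579644 + \left(\left(-41643\right) \left(- \frac{1}{10738}\right) + 1470 \left(- \frac{1}{46850}\right)\right)} = \frac{1}{1226579644 + \left(\frac{5949}{1534} - \frac{147}{4685}\right)} = \frac{1}{1226579644 + \frac{27645567}{7186790}} = \frac{1}{\frac{8815170347348327}{7186790}} = \frac{7186790}{8815170347348327}$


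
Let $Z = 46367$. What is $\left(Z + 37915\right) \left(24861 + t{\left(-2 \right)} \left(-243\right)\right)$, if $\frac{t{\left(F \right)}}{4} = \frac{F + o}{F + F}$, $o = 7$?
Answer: $2197737432$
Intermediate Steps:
$t{\left(F \right)} = \frac{2 \left(7 + F\right)}{F}$ ($t{\left(F \right)} = 4 \frac{F + 7}{F + F} = 4 \frac{7 + F}{2 F} = \frac{2 \left(7 + F\right)}{F}$)
$\left(Z + 37915\right) \left(24861 + t{\left(-2 \right)} \left(-243\right)\right) = \left(46367 + 37915\right) \left(24861 + \left(2 + \frac{14}{-2}\right) \left(-243\right)\right) = 84282 \left(24861 + \left(2 + 14 \left(- \frac{1}{2}\right)\right) \left(-243\right)\right) = 84282 \left(24861 + \left(2 - 7\right) \left(-243\right)\right) = 84282 \left(24861 - -1215\right) = 84282 \left(24861 + 1215\right) = 84282 \cdot 26076 = 2197737432$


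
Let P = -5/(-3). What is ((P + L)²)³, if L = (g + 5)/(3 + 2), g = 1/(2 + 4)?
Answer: 387420489/1000000 ≈ 387.42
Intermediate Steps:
g = ⅙ (g = 1/6 = ⅙ ≈ 0.16667)
P = 5/3 (P = -5*(-⅓) = 5/3 ≈ 1.6667)
L = 31/30 (L = (⅙ + 5)/(3 + 2) = (31/6)/5 = (31/6)*(⅕) = 31/30 ≈ 1.0333)
((P + L)²)³ = ((5/3 + 31/30)²)³ = ((27/10)²)³ = (729/100)³ = 387420489/1000000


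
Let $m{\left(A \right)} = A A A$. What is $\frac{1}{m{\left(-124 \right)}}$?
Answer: $- \frac{1}{1906624} \approx -5.2449 \cdot 10^{-7}$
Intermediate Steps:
$m{\left(A \right)} = A^{3}$ ($m{\left(A \right)} = A^{2} A = A^{3}$)
$\frac{1}{m{\left(-124 \right)}} = \frac{1}{\left(-124\right)^{3}} = \frac{1}{-1906624} = - \frac{1}{1906624}$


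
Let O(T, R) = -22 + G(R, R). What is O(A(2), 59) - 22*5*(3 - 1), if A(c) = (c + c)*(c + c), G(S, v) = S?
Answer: -183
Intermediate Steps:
A(c) = 4*c² (A(c) = (2*c)*(2*c) = 4*c²)
O(T, R) = -22 + R
O(A(2), 59) - 22*5*(3 - 1) = (-22 + 59) - 22*5*(3 - 1) = 37 - 22*5*2 = 37 - 22*10 = 37 - 1*220 = 37 - 220 = -183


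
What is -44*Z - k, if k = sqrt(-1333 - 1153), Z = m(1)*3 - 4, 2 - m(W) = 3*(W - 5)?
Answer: -1672 - I*sqrt(2486) ≈ -1672.0 - 49.86*I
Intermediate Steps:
m(W) = 17 - 3*W (m(W) = 2 - 3*(W - 5) = 2 - 3*(-5 + W) = 2 - (-15 + 3*W) = 2 + (15 - 3*W) = 17 - 3*W)
Z = 38 (Z = (17 - 3*1)*3 - 4 = (17 - 3)*3 - 4 = 14*3 - 4 = 42 - 4 = 38)
k = I*sqrt(2486) (k = sqrt(-2486) = I*sqrt(2486) ≈ 49.86*I)
-44*Z - k = -44*38 - I*sqrt(2486) = -1*1672 - I*sqrt(2486) = -1672 - I*sqrt(2486)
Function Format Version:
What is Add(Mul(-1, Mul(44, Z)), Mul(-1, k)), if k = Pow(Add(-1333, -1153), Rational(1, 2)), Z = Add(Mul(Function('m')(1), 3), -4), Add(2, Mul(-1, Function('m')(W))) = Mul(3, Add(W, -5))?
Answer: Add(-1672, Mul(-1, I, Pow(2486, Rational(1, 2)))) ≈ Add(-1672.0, Mul(-49.860, I))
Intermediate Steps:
Function('m')(W) = Add(17, Mul(-3, W)) (Function('m')(W) = Add(2, Mul(-1, Mul(3, Add(W, -5)))) = Add(2, Mul(-1, Mul(3, Add(-5, W)))) = Add(2, Mul(-1, Add(-15, Mul(3, W)))) = Add(2, Add(15, Mul(-3, W))) = Add(17, Mul(-3, W)))
Z = 38 (Z = Add(Mul(Add(17, Mul(-3, 1)), 3), -4) = Add(Mul(Add(17, -3), 3), -4) = Add(Mul(14, 3), -4) = Add(42, -4) = 38)
k = Mul(I, Pow(2486, Rational(1, 2))) (k = Pow(-2486, Rational(1, 2)) = Mul(I, Pow(2486, Rational(1, 2))) ≈ Mul(49.860, I))
Add(Mul(-1, Mul(44, Z)), Mul(-1, k)) = Add(Mul(-1, Mul(44, 38)), Mul(-1, Mul(I, Pow(2486, Rational(1, 2))))) = Add(Mul(-1, 1672), Mul(-1, I, Pow(2486, Rational(1, 2)))) = Add(-1672, Mul(-1, I, Pow(2486, Rational(1, 2))))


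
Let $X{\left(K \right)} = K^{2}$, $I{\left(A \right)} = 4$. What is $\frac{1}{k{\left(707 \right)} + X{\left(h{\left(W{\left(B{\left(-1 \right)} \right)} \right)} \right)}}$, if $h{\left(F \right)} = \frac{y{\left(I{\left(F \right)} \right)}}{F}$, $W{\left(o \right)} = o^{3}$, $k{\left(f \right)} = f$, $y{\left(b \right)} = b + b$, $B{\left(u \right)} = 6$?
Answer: $\frac{729}{515404} \approx 0.0014144$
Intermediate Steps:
$y{\left(b \right)} = 2 b$
$h{\left(F \right)} = \frac{8}{F}$ ($h{\left(F \right)} = \frac{2 \cdot 4}{F} = \frac{8}{F}$)
$\frac{1}{k{\left(707 \right)} + X{\left(h{\left(W{\left(B{\left(-1 \right)} \right)} \right)} \right)}} = \frac{1}{707 + \left(\frac{8}{6^{3}}\right)^{2}} = \frac{1}{707 + \left(\frac{8}{216}\right)^{2}} = \frac{1}{707 + \left(8 \cdot \frac{1}{216}\right)^{2}} = \frac{1}{707 + \left(\frac{1}{27}\right)^{2}} = \frac{1}{707 + \frac{1}{729}} = \frac{1}{\frac{515404}{729}} = \frac{729}{515404}$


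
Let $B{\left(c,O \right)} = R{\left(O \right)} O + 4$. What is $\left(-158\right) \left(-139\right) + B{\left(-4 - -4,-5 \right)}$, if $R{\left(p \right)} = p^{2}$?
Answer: $21841$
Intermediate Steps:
$B{\left(c,O \right)} = 4 + O^{3}$ ($B{\left(c,O \right)} = O^{2} O + 4 = O^{3} + 4 = 4 + O^{3}$)
$\left(-158\right) \left(-139\right) + B{\left(-4 - -4,-5 \right)} = \left(-158\right) \left(-139\right) + \left(4 + \left(-5\right)^{3}\right) = 21962 + \left(4 - 125\right) = 21962 - 121 = 21841$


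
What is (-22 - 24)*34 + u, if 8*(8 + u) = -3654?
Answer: -8115/4 ≈ -2028.8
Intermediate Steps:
u = -1859/4 (u = -8 + (⅛)*(-3654) = -8 - 1827/4 = -1859/4 ≈ -464.75)
(-22 - 24)*34 + u = (-22 - 24)*34 - 1859/4 = -46*34 - 1859/4 = -1564 - 1859/4 = -8115/4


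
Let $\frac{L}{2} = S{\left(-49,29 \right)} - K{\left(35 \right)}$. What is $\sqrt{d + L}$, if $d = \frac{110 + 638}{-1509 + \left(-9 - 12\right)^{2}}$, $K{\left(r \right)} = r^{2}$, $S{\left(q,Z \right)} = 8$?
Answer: $\frac{i \sqrt{173567355}}{267} \approx 49.343 i$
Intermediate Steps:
$d = - \frac{187}{267}$ ($d = \frac{748}{-1509 + \left(-21\right)^{2}} = \frac{748}{-1509 + 441} = \frac{748}{-1068} = 748 \left(- \frac{1}{1068}\right) = - \frac{187}{267} \approx -0.70037$)
$L = -2434$ ($L = 2 \left(8 - 35^{2}\right) = 2 \left(8 - 1225\right) = 2 \left(-1217\right) = -2434$)
$\sqrt{d + L} = \sqrt{- \frac{187}{267} - 2434} = \sqrt{- \frac{650065}{267}} = \frac{i \sqrt{173567355}}{267}$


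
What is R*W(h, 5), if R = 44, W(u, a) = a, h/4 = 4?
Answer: 220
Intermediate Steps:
h = 16 (h = 4*4 = 16)
R*W(h, 5) = 44*5 = 220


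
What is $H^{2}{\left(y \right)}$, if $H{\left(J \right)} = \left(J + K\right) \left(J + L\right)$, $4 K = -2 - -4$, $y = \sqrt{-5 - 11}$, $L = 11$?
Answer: $\frac{\left(-21 + 92 i\right)^{2}}{4} \approx -2005.8 - 966.0 i$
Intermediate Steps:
$y = 4 i$ ($y = \sqrt{-16} = 4 i \approx 4.0 i$)
$K = \frac{1}{2}$ ($K = \frac{-2 - -4}{4} = \frac{-2 + 4}{4} = \frac{1}{4} \cdot 2 = \frac{1}{2} \approx 0.5$)
$H{\left(J \right)} = \left(\frac{1}{2} + J\right) \left(11 + J\right)$ ($H{\left(J \right)} = \left(J + \frac{1}{2}\right) \left(J + 11\right) = \left(\frac{1}{2} + J\right) \left(11 + J\right)$)
$H^{2}{\left(y \right)} = \left(\frac{11}{2} + \left(4 i\right)^{2} + \frac{23 \cdot 4 i}{2}\right)^{2} = \left(\frac{11}{2} - 16 + 46 i\right)^{2} = \left(- \frac{21}{2} + 46 i\right)^{2}$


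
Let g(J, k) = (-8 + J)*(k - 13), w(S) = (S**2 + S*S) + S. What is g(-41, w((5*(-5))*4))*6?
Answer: -5846778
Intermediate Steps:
w(S) = S + 2*S**2 (w(S) = (S**2 + S**2) + S = 2*S**2 + S = S + 2*S**2)
g(J, k) = (-13 + k)*(-8 + J) (g(J, k) = (-8 + J)*(-13 + k) = (-13 + k)*(-8 + J))
g(-41, w((5*(-5))*4))*6 = (104 - 13*(-41) - 8*(5*(-5))*4*(1 + 2*((5*(-5))*4)) - 41*(5*(-5))*4*(1 + 2*((5*(-5))*4)))*6 = (104 + 533 - 8*(-25*4)*(1 + 2*(-25*4)) - 41*(-25*4)*(1 + 2*(-25*4)))*6 = (104 + 533 - (-800)*(1 + 2*(-100)) - (-4100)*(1 + 2*(-100)))*6 = (104 + 533 - (-800)*(1 - 200) - (-4100)*(1 - 200))*6 = (104 + 533 - (-800)*(-199) - (-4100)*(-199))*6 = (104 + 533 - 8*19900 - 41*19900)*6 = (104 + 533 - 159200 - 815900)*6 = -974463*6 = -5846778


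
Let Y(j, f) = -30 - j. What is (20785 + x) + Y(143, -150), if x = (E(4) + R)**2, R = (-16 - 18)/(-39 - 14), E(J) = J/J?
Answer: 57906677/2809 ≈ 20615.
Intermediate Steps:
E(J) = 1
R = 34/53 (R = -34/(-53) = -34*(-1/53) = 34/53 ≈ 0.64151)
x = 7569/2809 (x = (1 + 34/53)**2 = (87/53)**2 = 7569/2809 ≈ 2.6946)
(20785 + x) + Y(143, -150) = (20785 + 7569/2809) + (-30 - 1*143) = 58392634/2809 + (-30 - 143) = 58392634/2809 - 173 = 57906677/2809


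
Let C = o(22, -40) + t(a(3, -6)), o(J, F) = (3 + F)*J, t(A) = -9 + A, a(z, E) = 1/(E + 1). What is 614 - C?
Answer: 7186/5 ≈ 1437.2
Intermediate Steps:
a(z, E) = 1/(1 + E)
o(J, F) = J*(3 + F)
C = -4116/5 (C = 22*(3 - 40) + (-9 + 1/(1 - 6)) = 22*(-37) + (-9 + 1/(-5)) = -814 + (-9 - 1/5) = -814 - 46/5 = -4116/5 ≈ -823.20)
614 - C = 614 - 1*(-4116/5) = 614 + 4116/5 = 7186/5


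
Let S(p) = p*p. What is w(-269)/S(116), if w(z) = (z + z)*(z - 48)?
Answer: 85273/6728 ≈ 12.674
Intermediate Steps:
w(z) = 2*z*(-48 + z) (w(z) = (2*z)*(-48 + z) = 2*z*(-48 + z))
S(p) = p**2
w(-269)/S(116) = (2*(-269)*(-48 - 269))/(116**2) = (2*(-269)*(-317))/13456 = 170546*(1/13456) = 85273/6728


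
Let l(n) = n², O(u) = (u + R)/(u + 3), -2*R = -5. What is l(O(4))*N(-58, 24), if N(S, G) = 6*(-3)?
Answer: -1521/98 ≈ -15.520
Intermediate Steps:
R = 5/2 (R = -½*(-5) = 5/2 ≈ 2.5000)
O(u) = (5/2 + u)/(3 + u) (O(u) = (u + 5/2)/(u + 3) = (5/2 + u)/(3 + u))
N(S, G) = -18
l(O(4))*N(-58, 24) = ((5/2 + 4)/(3 + 4))²*(-18) = ((13/2)/7)²*(-18) = ((⅐)*(13/2))²*(-18) = (13/14)²*(-18) = (169/196)*(-18) = -1521/98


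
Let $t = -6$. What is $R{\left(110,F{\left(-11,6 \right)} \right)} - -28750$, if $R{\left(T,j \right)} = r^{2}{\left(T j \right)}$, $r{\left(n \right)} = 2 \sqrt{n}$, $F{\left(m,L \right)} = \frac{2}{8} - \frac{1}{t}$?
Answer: $\frac{86800}{3} \approx 28933.0$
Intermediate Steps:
$F{\left(m,L \right)} = \frac{5}{12}$ ($F{\left(m,L \right)} = \frac{2}{8} - \frac{1}{-6} = 2 \cdot \frac{1}{8} - - \frac{1}{6} = \frac{1}{4} + \frac{1}{6} = \frac{5}{12}$)
$R{\left(T,j \right)} = 4 T j$ ($R{\left(T,j \right)} = \left(2 \sqrt{T j}\right)^{2} = 4 T j$)
$R{\left(110,F{\left(-11,6 \right)} \right)} - -28750 = 4 \cdot 110 \cdot \frac{5}{12} - -28750 = \frac{550}{3} + 28750 = \frac{86800}{3}$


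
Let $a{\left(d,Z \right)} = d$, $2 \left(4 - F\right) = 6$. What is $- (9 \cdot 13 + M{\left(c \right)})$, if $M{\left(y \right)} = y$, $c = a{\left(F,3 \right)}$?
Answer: $-118$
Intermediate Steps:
$F = 1$ ($F = 4 - 3 = 1$)
$c = 1$
$- (9 \cdot 13 + M{\left(c \right)}) = - (9 \cdot 13 + 1) = - (117 + 1) = \left(-1\right) 118 = -118$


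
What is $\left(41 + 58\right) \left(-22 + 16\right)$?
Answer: $-594$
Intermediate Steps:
$\left(41 + 58\right) \left(-22 + 16\right) = 99 \left(-6\right) = -594$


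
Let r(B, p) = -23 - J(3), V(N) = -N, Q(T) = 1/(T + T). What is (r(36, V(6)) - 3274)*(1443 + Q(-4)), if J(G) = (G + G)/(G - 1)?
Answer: -9522975/2 ≈ -4.7615e+6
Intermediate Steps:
Q(T) = 1/(2*T)
J(G) = 2*G/(-1 + G) (J(G) = (2*G)/(-1 + G) = 2*G/(-1 + G))
r(B, p) = -26 (r(B, p) = -23 - 2*3/(-1 + 3) = -23 - 2*3/2 = -23 - 1*3 = -23 - 3 = -26)
(r(36, V(6)) - 3274)*(1443 + Q(-4)) = (-26 - 3274)*(1443 + (½)/(-4)) = -3300*(1443 + (½)*(-¼)) = -3300*(1443 - ⅛) = -3300*11543/8 = -9522975/2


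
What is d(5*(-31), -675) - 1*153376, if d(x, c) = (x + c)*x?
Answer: -24726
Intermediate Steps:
d(x, c) = x*(c + x) (d(x, c) = (c + x)*x = x*(c + x))
d(5*(-31), -675) - 1*153376 = (5*(-31))*(-675 + 5*(-31)) - 1*153376 = -155*(-675 - 155) - 153376 = -155*(-830) - 153376 = 128650 - 153376 = -24726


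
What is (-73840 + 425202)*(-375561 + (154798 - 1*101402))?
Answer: -113196538730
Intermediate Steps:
(-73840 + 425202)*(-375561 + (154798 - 1*101402)) = 351362*(-375561 + (154798 - 101402)) = 351362*(-375561 + 53396) = 351362*(-322165) = -113196538730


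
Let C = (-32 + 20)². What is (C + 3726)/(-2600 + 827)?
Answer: -430/197 ≈ -2.1827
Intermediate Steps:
C = 144 (C = (-12)² = 144)
(C + 3726)/(-2600 + 827) = (144 + 3726)/(-2600 + 827) = 3870/(-1773) = 3870*(-1/1773) = -430/197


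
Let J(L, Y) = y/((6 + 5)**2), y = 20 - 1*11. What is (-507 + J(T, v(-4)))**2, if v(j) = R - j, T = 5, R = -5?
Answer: 3762350244/14641 ≈ 2.5697e+5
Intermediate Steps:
y = 9 (y = 20 - 11 = 9)
v(j) = -5 - j
J(L, Y) = 9/121 (J(L, Y) = 9/((6 + 5)**2) = 9/(11**2) = 9/121)
(-507 + J(T, v(-4)))**2 = (-507 + 9/121)**2 = (-61338/121)**2 = 3762350244/14641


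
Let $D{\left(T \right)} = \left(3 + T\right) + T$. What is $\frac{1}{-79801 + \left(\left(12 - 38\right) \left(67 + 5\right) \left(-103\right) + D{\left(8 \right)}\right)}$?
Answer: $\frac{1}{113034} \approx 8.8469 \cdot 10^{-6}$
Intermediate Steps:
$D{\left(T \right)} = 3 + 2 T$
$\frac{1}{-79801 + \left(\left(12 - 38\right) \left(67 + 5\right) \left(-103\right) + D{\left(8 \right)}\right)} = \frac{1}{-79801 + \left(\left(12 - 38\right) \left(67 + 5\right) \left(-103\right) + \left(3 + 2 \cdot 8\right)\right)} = \frac{1}{-79801 + \left(\left(-26\right) 72 \left(-103\right) + \left(3 + 16\right)\right)} = \frac{1}{-79801 + \left(\left(-1872\right) \left(-103\right) + 19\right)} = \frac{1}{-79801 + \left(192816 + 19\right)} = \frac{1}{-79801 + 192835} = \frac{1}{113034}$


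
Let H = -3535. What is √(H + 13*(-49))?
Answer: 2*I*√1043 ≈ 64.591*I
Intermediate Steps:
√(H + 13*(-49)) = √(-3535 + 13*(-49)) = √(-3535 - 637) = √(-4172) = 2*I*√1043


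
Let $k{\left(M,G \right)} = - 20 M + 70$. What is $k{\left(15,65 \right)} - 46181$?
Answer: $-46411$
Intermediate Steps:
$k{\left(M,G \right)} = 70 - 20 M$
$k{\left(15,65 \right)} - 46181 = \left(70 - 300\right) - 46181 = -230 - 46181 = -46411$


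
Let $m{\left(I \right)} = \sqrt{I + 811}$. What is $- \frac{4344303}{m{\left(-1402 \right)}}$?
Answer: $\frac{1448101 i \sqrt{591}}{197} \approx 1.787 \cdot 10^{5} i$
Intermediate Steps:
$m{\left(I \right)} = \sqrt{811 + I}$
$- \frac{4344303}{m{\left(-1402 \right)}} = - \frac{4344303}{\sqrt{811 - 1402}} = - \frac{4344303}{\sqrt{-591}} = - \frac{4344303}{i \sqrt{591}} = - 4344303 \left(- \frac{i \sqrt{591}}{591}\right) = \frac{1448101 i \sqrt{591}}{197}$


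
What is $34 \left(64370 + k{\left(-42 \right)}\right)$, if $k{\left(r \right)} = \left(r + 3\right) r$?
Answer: $2244272$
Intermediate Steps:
$k{\left(r \right)} = r \left(3 + r\right)$ ($k{\left(r \right)} = \left(3 + r\right) r = r \left(3 + r\right)$)
$34 \left(64370 + k{\left(-42 \right)}\right) = 34 \left(64370 - 42 \left(3 - 42\right)\right) = 34 \left(64370 - -1638\right) = 34 \left(64370 + 1638\right) = 34 \cdot 66008 = 2244272$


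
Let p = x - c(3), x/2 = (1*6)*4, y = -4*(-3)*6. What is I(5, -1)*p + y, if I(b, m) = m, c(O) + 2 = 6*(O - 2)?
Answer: 28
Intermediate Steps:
c(O) = -14 + 6*O (c(O) = -2 + 6*(O - 2) = -2 + 6*(-2 + O) = -2 + (-12 + 6*O) = -14 + 6*O)
y = 72 (y = 12*6 = 72)
x = 48 (x = 2*((1*6)*4) = 2*(6*4) = 2*24 = 48)
p = 44 (p = 48 - (-14 + 6*3) = 48 - (-14 + 18) = 48 - 1*4 = 48 - 4 = 44)
I(5, -1)*p + y = -1*44 + 72 = -44 + 72 = 28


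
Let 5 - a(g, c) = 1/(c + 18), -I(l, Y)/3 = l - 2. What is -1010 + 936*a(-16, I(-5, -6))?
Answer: 3646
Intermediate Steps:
I(l, Y) = 6 - 3*l (I(l, Y) = -3*(l - 2) = -3*(-2 + l) = 6 - 3*l)
a(g, c) = 5 - 1/(18 + c) (a(g, c) = 5 - 1/(c + 18) = 5 - 1/(18 + c))
-1010 + 936*a(-16, I(-5, -6)) = -1010 + 936*((89 + 5*(6 - 3*(-5)))/(18 + (6 - 3*(-5)))) = -1010 + 936*((89 + 5*(6 + 15))/(18 + (6 + 15))) = -1010 + 936*((89 + 5*21)/(18 + 21)) = -1010 + 936*((89 + 105)/39) = -1010 + 936*((1/39)*194) = -1010 + 936*(194/39) = -1010 + 4656 = 3646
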